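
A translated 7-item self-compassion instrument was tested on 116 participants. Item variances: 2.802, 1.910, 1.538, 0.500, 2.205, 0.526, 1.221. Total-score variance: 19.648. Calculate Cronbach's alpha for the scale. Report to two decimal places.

α = 0.53

sum of item variances = 2.802 + 1.910 + 1.538 + 0.500 + 2.205 + 0.526 + 1.221 = 10.702
α = (k/(k−1))·(1 − sum of item variances/σ²_total) = (7/6)·(1 − 10.702/19.648) = 0.53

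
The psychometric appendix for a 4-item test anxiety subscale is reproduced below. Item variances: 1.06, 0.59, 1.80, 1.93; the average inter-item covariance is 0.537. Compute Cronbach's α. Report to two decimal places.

Cronbach's α = 0.73

Σσᵢ² = 1.06 + 0.59 + 1.80 + 1.93 = 5.38
Sum of the 6 distinct covariances = 6 × 0.537 = 3.222
Var(T) = Σσᵢ² + 2·Σcov = 5.38 + 2 × 3.222 = 11.824
α = (4/3)·(1 − 5.38/11.824) = 0.73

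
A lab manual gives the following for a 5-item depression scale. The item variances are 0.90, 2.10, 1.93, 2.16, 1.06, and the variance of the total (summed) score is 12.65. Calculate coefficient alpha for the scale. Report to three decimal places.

α = 0.445

sum of item variances = 0.90 + 2.10 + 1.93 + 2.16 + 1.06 = 8.15
α = (k/(k−1))·(1 − sum of item variances/σ²_total) = (5/4)·(1 − 8.15/12.65) = 0.445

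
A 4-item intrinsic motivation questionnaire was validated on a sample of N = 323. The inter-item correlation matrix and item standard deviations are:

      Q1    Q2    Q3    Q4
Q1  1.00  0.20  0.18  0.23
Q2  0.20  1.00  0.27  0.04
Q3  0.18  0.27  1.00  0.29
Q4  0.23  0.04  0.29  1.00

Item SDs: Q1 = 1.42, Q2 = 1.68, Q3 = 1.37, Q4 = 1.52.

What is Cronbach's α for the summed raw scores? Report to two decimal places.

Σσ²ᵢ = 1.42² + 1.68² + 1.37² + 1.52² = 9.0261
Covariances σ_ij = r_ij · s_i · s_j:
  σ(Q1,Q2) = 0.20 × 1.42 × 1.68 = 0.4771
  σ(Q1,Q3) = 0.18 × 1.42 × 1.37 = 0.3502
  σ(Q1,Q4) = 0.23 × 1.42 × 1.52 = 0.4964
  σ(Q2,Q3) = 0.27 × 1.68 × 1.37 = 0.6214
  σ(Q2,Q4) = 0.04 × 1.68 × 1.52 = 0.1021
  σ(Q3,Q4) = 0.29 × 1.37 × 1.52 = 0.6039
σ²_T = Σσ²ᵢ + 2·Σσ_ij = 9.0261 + 2 × 2.6511 = 14.3283
α = (4/3)·(1 − 9.0261/14.3283) = 0.49

Cronbach's α = 0.49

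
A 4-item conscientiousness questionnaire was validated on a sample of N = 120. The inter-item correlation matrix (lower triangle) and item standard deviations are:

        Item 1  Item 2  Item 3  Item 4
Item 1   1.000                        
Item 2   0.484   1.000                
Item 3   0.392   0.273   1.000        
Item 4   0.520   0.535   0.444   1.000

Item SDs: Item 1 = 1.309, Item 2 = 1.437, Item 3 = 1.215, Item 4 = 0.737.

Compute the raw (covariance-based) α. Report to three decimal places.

α = 0.727

Σσ²ᵢ = 1.309² + 1.437² + 1.215² + 0.737² = 5.7978
Covariances σ_ij = r_ij · s_i · s_j:
  σ(Item 1,Item 2) = 0.484 × 1.309 × 1.437 = 0.9104
  σ(Item 1,Item 3) = 0.392 × 1.309 × 1.215 = 0.6235
  σ(Item 1,Item 4) = 0.520 × 1.309 × 0.737 = 0.5017
  σ(Item 2,Item 3) = 0.273 × 1.437 × 1.215 = 0.4766
  σ(Item 2,Item 4) = 0.535 × 1.437 × 0.737 = 0.5666
  σ(Item 3,Item 4) = 0.444 × 1.215 × 0.737 = 0.3976
σ²_T = Σσ²ᵢ + 2·Σσ_ij = 5.7978 + 2 × 3.4764 = 12.7506
α = (4/3)·(1 − 5.7978/12.7506) = 0.727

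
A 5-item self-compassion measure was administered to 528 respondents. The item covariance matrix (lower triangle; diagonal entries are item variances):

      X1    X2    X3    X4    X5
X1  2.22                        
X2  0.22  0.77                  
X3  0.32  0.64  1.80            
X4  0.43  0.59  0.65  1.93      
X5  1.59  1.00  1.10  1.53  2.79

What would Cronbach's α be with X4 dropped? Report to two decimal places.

α = 0.75

Remaining items: X1, X2, X3, X5 (k = 4).
Σσᵢ² = 2.22 + 0.77 + 1.80 + 2.79 = 7.58
σ²_total = 7.58 + 2 × 4.87 = 17.32
α (item deleted) = (4/3)·(1 − 7.58/17.32) = 0.75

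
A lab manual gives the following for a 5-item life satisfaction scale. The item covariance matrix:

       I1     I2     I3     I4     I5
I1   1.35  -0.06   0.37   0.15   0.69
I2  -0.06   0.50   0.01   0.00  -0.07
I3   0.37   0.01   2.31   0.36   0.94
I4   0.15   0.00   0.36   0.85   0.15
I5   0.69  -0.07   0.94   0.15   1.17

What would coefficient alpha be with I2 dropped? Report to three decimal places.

Remaining items: I1, I3, I4, I5 (k = 4).
Σσᵢ² = 1.35 + 2.31 + 0.85 + 1.17 = 5.68
σ²_T = 5.68 + 2 × 2.66 = 11.00
α (item deleted) = (4/3)·(1 − 5.68/11.00) = 0.645

coefficient alpha = 0.645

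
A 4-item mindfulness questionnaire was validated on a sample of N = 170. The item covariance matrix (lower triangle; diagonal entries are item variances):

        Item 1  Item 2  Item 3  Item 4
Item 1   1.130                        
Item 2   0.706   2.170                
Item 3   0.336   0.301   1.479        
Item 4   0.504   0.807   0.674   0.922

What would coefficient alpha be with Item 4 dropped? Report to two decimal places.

Remaining items: Item 1, Item 2, Item 3 (k = 3).
Σσᵢ² = 1.130 + 2.170 + 1.479 = 4.779
Var(T) = 4.779 + 2 × 1.343 = 7.465
α (item deleted) = (3/2)·(1 − 4.779/7.465) = 0.54

α = 0.54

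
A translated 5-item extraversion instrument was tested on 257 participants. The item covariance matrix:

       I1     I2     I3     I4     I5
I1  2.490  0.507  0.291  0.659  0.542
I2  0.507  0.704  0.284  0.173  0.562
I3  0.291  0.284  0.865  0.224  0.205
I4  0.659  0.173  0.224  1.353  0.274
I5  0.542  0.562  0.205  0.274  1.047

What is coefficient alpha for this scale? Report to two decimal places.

α = 0.67

sum of item variances = 2.490 + 0.704 + 0.865 + 1.353 + 1.047 = 6.459
Sum of off-diagonal covariances = 3.721
σ²_T = 6.459 + 2 × 3.721 = 13.901
α = (k/(k−1))·(1 − sum of item variances/σ²_T) = (5/4)·(1 − 6.459/13.901) = 0.67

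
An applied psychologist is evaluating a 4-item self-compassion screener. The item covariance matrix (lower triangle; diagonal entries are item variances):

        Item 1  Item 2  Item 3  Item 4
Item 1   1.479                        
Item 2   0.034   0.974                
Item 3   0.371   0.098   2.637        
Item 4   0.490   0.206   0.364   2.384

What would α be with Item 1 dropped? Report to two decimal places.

α = 0.27

Remaining items: Item 2, Item 3, Item 4 (k = 3).
Σσ²ᵢ = 0.974 + 2.637 + 2.384 = 5.995
total variance = 5.995 + 2 × 0.668 = 7.331
α (item deleted) = (3/2)·(1 − 5.995/7.331) = 0.27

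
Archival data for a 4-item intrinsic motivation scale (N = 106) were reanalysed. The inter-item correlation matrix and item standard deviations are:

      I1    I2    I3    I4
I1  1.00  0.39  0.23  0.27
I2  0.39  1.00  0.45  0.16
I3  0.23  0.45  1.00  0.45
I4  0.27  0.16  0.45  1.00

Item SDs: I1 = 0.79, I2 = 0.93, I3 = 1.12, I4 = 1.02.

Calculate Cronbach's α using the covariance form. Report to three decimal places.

Σσ²ᵢ = 0.79² + 0.93² + 1.12² + 1.02² = 3.7838
Covariances σ_ij = r_ij · s_i · s_j:
  σ(I1,I2) = 0.39 × 0.79 × 0.93 = 0.2865
  σ(I1,I3) = 0.23 × 0.79 × 1.12 = 0.2035
  σ(I1,I4) = 0.27 × 0.79 × 1.02 = 0.2176
  σ(I2,I3) = 0.45 × 0.93 × 1.12 = 0.4687
  σ(I2,I4) = 0.16 × 0.93 × 1.02 = 0.1518
  σ(I3,I4) = 0.45 × 1.12 × 1.02 = 0.5141
σ²_T = Σσ²ᵢ + 2·Σσ_ij = 3.7838 + 2 × 1.8422 = 7.4682
α = (4/3)·(1 − 3.7838/7.4682) = 0.658

α = 0.658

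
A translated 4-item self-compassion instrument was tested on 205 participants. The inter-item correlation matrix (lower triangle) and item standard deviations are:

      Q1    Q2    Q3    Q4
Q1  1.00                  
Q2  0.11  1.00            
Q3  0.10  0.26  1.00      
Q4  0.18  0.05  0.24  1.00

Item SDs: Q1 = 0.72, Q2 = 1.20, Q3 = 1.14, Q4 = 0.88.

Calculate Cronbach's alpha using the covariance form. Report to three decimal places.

α = 0.424

Σσ²ᵢ = 0.72² + 1.20² + 1.14² + 0.88² = 4.0324
Covariances σ_ij = r_ij · s_i · s_j:
  σ(Q1,Q2) = 0.11 × 0.72 × 1.20 = 0.0950
  σ(Q1,Q3) = 0.10 × 0.72 × 1.14 = 0.0821
  σ(Q1,Q4) = 0.18 × 0.72 × 0.88 = 0.1140
  σ(Q2,Q3) = 0.26 × 1.20 × 1.14 = 0.3557
  σ(Q2,Q4) = 0.05 × 1.20 × 0.88 = 0.0528
  σ(Q3,Q4) = 0.24 × 1.14 × 0.88 = 0.2408
σ²_T = Σσ²ᵢ + 2·Σσ_ij = 4.0324 + 2 × 0.9404 = 5.9132
α = (4/3)·(1 − 4.0324/5.9132) = 0.424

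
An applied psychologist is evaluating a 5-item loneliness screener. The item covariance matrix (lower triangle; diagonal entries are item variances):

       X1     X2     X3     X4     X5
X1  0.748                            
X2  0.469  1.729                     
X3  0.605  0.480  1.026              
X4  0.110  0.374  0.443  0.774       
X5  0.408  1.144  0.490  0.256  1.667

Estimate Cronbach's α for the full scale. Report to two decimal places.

Σσᵢ² = 0.748 + 1.729 + 1.026 + 0.774 + 1.667 = 5.944
Σ_{i<j} σ_ij = 4.779
Var(T) = 5.944 + 2 × 4.779 = 15.502
α = (k/(k−1))·(1 − Σσᵢ²/Var(T)) = (5/4)·(1 − 5.944/15.502) = 0.77

Cronbach's α = 0.77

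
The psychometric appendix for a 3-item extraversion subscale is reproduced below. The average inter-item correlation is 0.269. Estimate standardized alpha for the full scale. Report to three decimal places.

Standardized α = k·r̄ / (1 + (k−1)·r̄) = 3 × 0.269 / (1 + 2 × 0.269)
  = 0.8070 / 1.5380 = 0.525

standardized alpha = 0.525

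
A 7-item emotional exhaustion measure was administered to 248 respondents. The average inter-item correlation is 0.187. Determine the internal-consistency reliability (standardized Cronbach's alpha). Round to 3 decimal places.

Standardized α = k·r̄ / (1 + (k−1)·r̄) = 7 × 0.187 / (1 + 6 × 0.187)
  = 1.3090 / 2.1220 = 0.617

standardized Cronbach's alpha = 0.617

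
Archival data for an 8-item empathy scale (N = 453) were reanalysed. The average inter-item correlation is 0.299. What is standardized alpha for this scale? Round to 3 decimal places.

Standardized α = k·r̄ / (1 + (k−1)·r̄) = 8 × 0.299 / (1 + 7 × 0.299)
  = 2.3920 / 3.0930 = 0.773

α = 0.773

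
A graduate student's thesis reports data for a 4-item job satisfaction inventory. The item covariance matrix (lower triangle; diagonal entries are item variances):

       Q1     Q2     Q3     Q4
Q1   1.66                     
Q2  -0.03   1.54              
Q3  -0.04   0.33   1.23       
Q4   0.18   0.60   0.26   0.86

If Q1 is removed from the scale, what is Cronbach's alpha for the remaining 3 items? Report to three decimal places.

Remaining items: Q2, Q3, Q4 (k = 3).
Σσᵢ² = 1.54 + 1.23 + 0.86 = 3.63
total variance = 3.63 + 2 × 1.19 = 6.01
α (item deleted) = (3/2)·(1 − 3.63/6.01) = 0.594

Cronbach's alpha = 0.594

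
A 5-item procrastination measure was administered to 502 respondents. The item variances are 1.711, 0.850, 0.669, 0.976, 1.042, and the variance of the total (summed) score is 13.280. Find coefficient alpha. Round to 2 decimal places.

sum of item variances = 1.711 + 0.850 + 0.669 + 0.976 + 1.042 = 5.248
α = (k/(k−1))·(1 − sum of item variances/total variance) = (5/4)·(1 − 5.248/13.280) = 0.76

α = 0.76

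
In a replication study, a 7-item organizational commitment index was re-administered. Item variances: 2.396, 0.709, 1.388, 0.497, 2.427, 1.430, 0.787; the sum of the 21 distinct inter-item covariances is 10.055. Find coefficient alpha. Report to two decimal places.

ΣVar(i) = 2.396 + 0.709 + 1.388 + 0.497 + 2.427 + 1.430 + 0.787 = 9.634
Sum of distinct covariances = 10.055
σ²_total = ΣVar(i) + 2·Σcov = 9.634 + 2 × 10.055 = 29.744
α = (7/6)·(1 − 9.634/29.744) = 0.79

coefficient alpha = 0.79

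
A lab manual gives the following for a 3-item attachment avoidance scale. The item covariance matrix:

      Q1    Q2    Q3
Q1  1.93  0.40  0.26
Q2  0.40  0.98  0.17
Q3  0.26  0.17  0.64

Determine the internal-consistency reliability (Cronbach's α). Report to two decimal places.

sum of item variances = 1.93 + 0.98 + 0.64 = 3.55
Σ_{i<j} σ_ij = 0.83
Var(T) = 3.55 + 2 × 0.83 = 5.21
α = (k/(k−1))·(1 − sum of item variances/Var(T)) = (3/2)·(1 − 3.55/5.21) = 0.48

α = 0.48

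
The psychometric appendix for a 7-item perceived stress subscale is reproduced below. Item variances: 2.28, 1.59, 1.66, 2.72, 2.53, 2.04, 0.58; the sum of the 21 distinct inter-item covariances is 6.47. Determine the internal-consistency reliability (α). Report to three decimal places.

ΣVar(i) = 2.28 + 1.59 + 1.66 + 2.72 + 2.53 + 2.04 + 0.58 = 13.40
Sum of distinct covariances = 6.47
Var(T) = ΣVar(i) + 2·Σcov = 13.40 + 2 × 6.47 = 26.34
α = (7/6)·(1 − 13.40/26.34) = 0.573

α = 0.573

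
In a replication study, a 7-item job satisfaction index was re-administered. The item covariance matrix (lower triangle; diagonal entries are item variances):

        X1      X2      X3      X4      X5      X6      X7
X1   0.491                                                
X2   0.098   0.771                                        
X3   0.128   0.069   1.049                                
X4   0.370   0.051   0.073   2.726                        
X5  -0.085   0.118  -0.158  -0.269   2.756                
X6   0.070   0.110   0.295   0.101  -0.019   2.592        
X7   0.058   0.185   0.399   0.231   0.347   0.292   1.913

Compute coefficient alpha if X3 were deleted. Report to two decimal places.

Remaining items: X1, X2, X4, X5, X6, X7 (k = 6).
sum of item variances = 0.491 + 0.771 + 2.726 + 2.756 + 2.592 + 1.913 = 11.249
Var(T) = 11.249 + 2 × 1.658 = 14.565
α (item deleted) = (6/5)·(1 − 11.249/14.565) = 0.27

coefficient alpha = 0.27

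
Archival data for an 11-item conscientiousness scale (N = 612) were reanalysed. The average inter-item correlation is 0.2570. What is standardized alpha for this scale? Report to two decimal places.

Standardized α = k·r̄ / (1 + (k−1)·r̄) = 11 × 0.2570 / (1 + 10 × 0.2570)
  = 2.8270 / 3.5700 = 0.79

α = 0.79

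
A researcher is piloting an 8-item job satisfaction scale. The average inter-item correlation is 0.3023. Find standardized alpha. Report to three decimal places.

standardized alpha = 0.776

Standardized α = k·r̄ / (1 + (k−1)·r̄) = 8 × 0.3023 / (1 + 7 × 0.3023)
  = 2.4184 / 3.1161 = 0.776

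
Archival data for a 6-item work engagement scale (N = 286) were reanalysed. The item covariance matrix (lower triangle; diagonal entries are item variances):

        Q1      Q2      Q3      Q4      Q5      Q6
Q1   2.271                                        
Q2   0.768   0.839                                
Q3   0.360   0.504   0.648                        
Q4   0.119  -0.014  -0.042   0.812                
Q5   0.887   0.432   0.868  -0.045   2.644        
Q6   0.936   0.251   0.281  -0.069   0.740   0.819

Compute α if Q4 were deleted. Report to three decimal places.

Remaining items: Q1, Q2, Q3, Q5, Q6 (k = 5).
Σσ²ᵢ = 2.271 + 0.839 + 0.648 + 2.644 + 0.819 = 7.221
total variance = 7.221 + 2 × 6.027 = 19.275
α (item deleted) = (5/4)·(1 − 7.221/19.275) = 0.782

α = 0.782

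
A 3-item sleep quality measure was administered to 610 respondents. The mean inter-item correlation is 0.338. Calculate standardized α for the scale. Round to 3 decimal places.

Standardized α = k·r̄ / (1 + (k−1)·r̄) = 3 × 0.338 / (1 + 2 × 0.338)
  = 1.0140 / 1.6760 = 0.605

α = 0.605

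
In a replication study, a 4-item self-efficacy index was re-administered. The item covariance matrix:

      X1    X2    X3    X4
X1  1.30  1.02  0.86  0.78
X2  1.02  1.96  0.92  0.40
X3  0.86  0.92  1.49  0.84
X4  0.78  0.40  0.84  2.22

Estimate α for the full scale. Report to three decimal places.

sum of item variances = 1.30 + 1.96 + 1.49 + 2.22 = 6.97
Sum of off-diagonal covariances = 4.82
Var(T) = 6.97 + 2 × 4.82 = 16.61
α = (k/(k−1))·(1 − sum of item variances/Var(T)) = (4/3)·(1 − 6.97/16.61) = 0.774

α = 0.774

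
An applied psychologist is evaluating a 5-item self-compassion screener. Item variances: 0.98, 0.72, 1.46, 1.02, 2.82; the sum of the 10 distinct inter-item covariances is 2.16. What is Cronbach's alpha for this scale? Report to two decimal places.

α = 0.48

Σσ²ᵢ = 0.98 + 0.72 + 1.46 + 1.02 + 2.82 = 7.00
Sum of distinct covariances = 2.16
total variance = Σσ²ᵢ + 2·Σcov = 7.00 + 2 × 2.16 = 11.32
α = (5/4)·(1 − 7.00/11.32) = 0.48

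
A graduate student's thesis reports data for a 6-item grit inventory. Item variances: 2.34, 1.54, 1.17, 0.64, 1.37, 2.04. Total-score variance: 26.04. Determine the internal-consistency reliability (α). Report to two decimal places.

α = 0.78

Σσ²ᵢ = 2.34 + 1.54 + 1.17 + 0.64 + 1.37 + 2.04 = 9.10
α = (k/(k−1))·(1 − Σσ²ᵢ/σ²_T) = (6/5)·(1 − 9.10/26.04) = 0.78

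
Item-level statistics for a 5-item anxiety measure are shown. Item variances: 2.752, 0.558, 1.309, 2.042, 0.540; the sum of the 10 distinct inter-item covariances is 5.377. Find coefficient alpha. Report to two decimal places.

Σσᵢ² = 2.752 + 0.558 + 1.309 + 2.042 + 0.540 = 7.201
Sum of distinct covariances = 5.377
σ²_total = Σσᵢ² + 2·Σcov = 7.201 + 2 × 5.377 = 17.955
α = (5/4)·(1 − 7.201/17.955) = 0.75

α = 0.75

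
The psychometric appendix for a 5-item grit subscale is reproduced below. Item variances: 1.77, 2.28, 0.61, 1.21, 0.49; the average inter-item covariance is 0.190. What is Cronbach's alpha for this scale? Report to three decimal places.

α = 0.468

ΣVar(i) = 1.77 + 2.28 + 0.61 + 1.21 + 0.49 = 6.36
Sum of the 10 distinct covariances = 10 × 0.190 = 1.900
σ²_T = ΣVar(i) + 2·Σcov = 6.36 + 2 × 1.900 = 10.160
α = (5/4)·(1 − 6.36/10.160) = 0.468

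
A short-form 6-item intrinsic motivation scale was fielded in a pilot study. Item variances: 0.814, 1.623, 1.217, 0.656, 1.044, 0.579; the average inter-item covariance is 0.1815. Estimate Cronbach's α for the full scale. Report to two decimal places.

α = 0.57

sum of item variances = 0.814 + 1.623 + 1.217 + 0.656 + 1.044 + 0.579 = 5.933
Sum of the 15 distinct covariances = 15 × 0.1815 = 2.7225
Var(T) = sum of item variances + 2·Σcov = 5.933 + 2 × 2.7225 = 11.3780
α = (6/5)·(1 − 5.933/11.3780) = 0.57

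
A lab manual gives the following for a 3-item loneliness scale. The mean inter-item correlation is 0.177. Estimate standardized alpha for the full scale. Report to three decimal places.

α = 0.392

Standardized α = k·r̄ / (1 + (k−1)·r̄) = 3 × 0.177 / (1 + 2 × 0.177)
  = 0.5310 / 1.3540 = 0.392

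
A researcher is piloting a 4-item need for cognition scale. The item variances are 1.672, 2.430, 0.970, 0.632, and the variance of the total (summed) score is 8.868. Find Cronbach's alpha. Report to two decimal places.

Cronbach's alpha = 0.48

Σσ²ᵢ = 1.672 + 2.430 + 0.970 + 0.632 = 5.704
α = (k/(k−1))·(1 − Σσ²ᵢ/σ²_T) = (4/3)·(1 − 5.704/8.868) = 0.48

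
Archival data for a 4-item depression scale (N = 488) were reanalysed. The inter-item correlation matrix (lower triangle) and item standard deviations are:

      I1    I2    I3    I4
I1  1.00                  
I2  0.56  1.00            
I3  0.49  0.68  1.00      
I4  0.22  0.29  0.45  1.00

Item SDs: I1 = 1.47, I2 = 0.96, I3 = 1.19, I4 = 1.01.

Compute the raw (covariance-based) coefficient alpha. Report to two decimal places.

α = 0.75

Σσ²ᵢ = 1.47² + 0.96² + 1.19² + 1.01² = 5.5187
Covariances σ_ij = r_ij · s_i · s_j:
  σ(I1,I2) = 0.56 × 1.47 × 0.96 = 0.7903
  σ(I1,I3) = 0.49 × 1.47 × 1.19 = 0.8572
  σ(I1,I4) = 0.22 × 1.47 × 1.01 = 0.3266
  σ(I2,I3) = 0.68 × 0.96 × 1.19 = 0.7768
  σ(I2,I4) = 0.29 × 0.96 × 1.01 = 0.2812
  σ(I3,I4) = 0.45 × 1.19 × 1.01 = 0.5409
σ²_T = Σσ²ᵢ + 2·Σσ_ij = 5.5187 + 2 × 3.5730 = 12.6647
α = (4/3)·(1 − 5.5187/12.6647) = 0.75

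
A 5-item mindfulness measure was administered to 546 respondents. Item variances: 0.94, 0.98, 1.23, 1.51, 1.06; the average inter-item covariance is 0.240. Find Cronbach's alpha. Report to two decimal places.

Cronbach's alpha = 0.57

Σσ²ᵢ = 0.94 + 0.98 + 1.23 + 1.51 + 1.06 = 5.72
Sum of the 10 distinct covariances = 10 × 0.240 = 2.400
σ²_total = Σσ²ᵢ + 2·Σcov = 5.72 + 2 × 2.400 = 10.520
α = (5/4)·(1 − 5.72/10.520) = 0.57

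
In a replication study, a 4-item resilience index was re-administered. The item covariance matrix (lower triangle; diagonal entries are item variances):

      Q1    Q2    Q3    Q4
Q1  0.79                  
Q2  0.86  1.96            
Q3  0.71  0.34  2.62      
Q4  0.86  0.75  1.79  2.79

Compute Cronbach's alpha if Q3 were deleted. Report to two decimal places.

α = 0.71

Remaining items: Q1, Q2, Q4 (k = 3).
Σσ²ᵢ = 0.79 + 1.96 + 2.79 = 5.54
Var(T) = 5.54 + 2 × 2.47 = 10.48
α (item deleted) = (3/2)·(1 − 5.54/10.48) = 0.71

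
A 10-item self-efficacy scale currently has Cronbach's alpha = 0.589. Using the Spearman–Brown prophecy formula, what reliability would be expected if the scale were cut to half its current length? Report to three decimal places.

predicted reliability = 0.417

Length factor m = 1/2
α' = m·α / (1 − (1−m)·α)
   = 1/2 × 0.589 / (1 − (1 − 1/2) × 0.589)
   = 0.2945 / 0.7055 = 0.417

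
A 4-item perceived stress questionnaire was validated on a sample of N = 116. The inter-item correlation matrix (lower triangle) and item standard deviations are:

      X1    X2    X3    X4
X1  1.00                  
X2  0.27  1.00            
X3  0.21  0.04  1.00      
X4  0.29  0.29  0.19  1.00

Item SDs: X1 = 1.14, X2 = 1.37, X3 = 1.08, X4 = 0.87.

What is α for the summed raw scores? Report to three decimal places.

α = 0.504

Σσ²ᵢ = 1.14² + 1.37² + 1.08² + 0.87² = 5.0998
Covariances σ_ij = r_ij · s_i · s_j:
  σ(X1,X2) = 0.27 × 1.14 × 1.37 = 0.4217
  σ(X1,X3) = 0.21 × 1.14 × 1.08 = 0.2586
  σ(X1,X4) = 0.29 × 1.14 × 0.87 = 0.2876
  σ(X2,X3) = 0.04 × 1.37 × 1.08 = 0.0592
  σ(X2,X4) = 0.29 × 1.37 × 0.87 = 0.3457
  σ(X3,X4) = 0.19 × 1.08 × 0.87 = 0.1785
σ²_T = Σσ²ᵢ + 2·Σσ_ij = 5.0998 + 2 × 1.5513 = 8.2024
α = (4/3)·(1 − 5.0998/8.2024) = 0.504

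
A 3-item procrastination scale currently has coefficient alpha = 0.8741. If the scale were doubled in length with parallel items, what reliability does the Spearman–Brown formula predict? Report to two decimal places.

predicted reliability = 0.93

Length factor m = 2
α' = m·α / (1 + (m−1)·α)
   = 2 × 0.8741 / (1 + (2 − 1) × 0.8741)
   = 1.7482 / 1.8741 = 0.93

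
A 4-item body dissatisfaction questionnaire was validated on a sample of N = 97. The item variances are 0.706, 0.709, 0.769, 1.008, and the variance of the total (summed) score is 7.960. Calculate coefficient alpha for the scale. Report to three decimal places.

coefficient alpha = 0.799

ΣVar(i) = 0.706 + 0.709 + 0.769 + 1.008 = 3.192
α = (k/(k−1))·(1 − ΣVar(i)/Var(T)) = (4/3)·(1 − 3.192/7.960) = 0.799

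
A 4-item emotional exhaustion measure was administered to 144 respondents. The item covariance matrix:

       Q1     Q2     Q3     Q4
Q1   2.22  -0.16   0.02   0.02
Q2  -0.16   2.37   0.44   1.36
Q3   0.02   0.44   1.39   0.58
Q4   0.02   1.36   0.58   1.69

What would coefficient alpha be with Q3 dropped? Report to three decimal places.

Remaining items: Q1, Q2, Q4 (k = 3).
sum of item variances = 2.22 + 2.37 + 1.69 = 6.28
Var(T) = 6.28 + 2 × 1.22 = 8.72
α (item deleted) = (3/2)·(1 − 6.28/8.72) = 0.420

α = 0.420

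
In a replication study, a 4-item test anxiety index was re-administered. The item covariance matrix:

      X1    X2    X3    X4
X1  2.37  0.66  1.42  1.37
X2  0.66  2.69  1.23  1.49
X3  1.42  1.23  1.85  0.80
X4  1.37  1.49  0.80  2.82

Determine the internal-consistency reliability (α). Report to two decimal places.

α = 0.79

Σσᵢ² = 2.37 + 2.69 + 1.85 + 2.82 = 9.73
Σ_{i<j} σ_ij = 6.97
total variance = 9.73 + 2 × 6.97 = 23.67
α = (k/(k−1))·(1 − Σσᵢ²/total variance) = (4/3)·(1 − 9.73/23.67) = 0.79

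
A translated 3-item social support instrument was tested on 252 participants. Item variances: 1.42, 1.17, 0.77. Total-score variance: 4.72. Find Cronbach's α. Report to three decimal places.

Cronbach's α = 0.432

ΣVar(i) = 1.42 + 1.17 + 0.77 = 3.36
α = (k/(k−1))·(1 − ΣVar(i)/Var(T)) = (3/2)·(1 − 3.36/4.72) = 0.432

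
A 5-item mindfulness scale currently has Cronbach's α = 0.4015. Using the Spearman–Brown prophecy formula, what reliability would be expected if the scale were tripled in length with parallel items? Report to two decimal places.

predicted reliability = 0.67

Length factor m = 3
α' = m·α / (1 + (m−1)·α)
   = 3 × 0.4015 / (1 + (3 − 1) × 0.4015)
   = 1.2045 / 1.8030 = 0.67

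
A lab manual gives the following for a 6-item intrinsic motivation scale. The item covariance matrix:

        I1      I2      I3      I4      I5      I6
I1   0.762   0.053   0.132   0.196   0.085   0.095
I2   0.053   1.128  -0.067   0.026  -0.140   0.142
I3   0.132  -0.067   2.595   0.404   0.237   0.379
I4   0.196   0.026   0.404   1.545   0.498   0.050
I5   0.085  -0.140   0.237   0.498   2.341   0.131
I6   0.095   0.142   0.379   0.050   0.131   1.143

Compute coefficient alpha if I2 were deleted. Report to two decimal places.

Remaining items: I1, I3, I4, I5, I6 (k = 5).
Σσ²ᵢ = 0.762 + 2.595 + 1.545 + 2.341 + 1.143 = 8.386
σ²_T = 8.386 + 2 × 2.207 = 12.800
α (item deleted) = (5/4)·(1 − 8.386/12.800) = 0.43

coefficient alpha = 0.43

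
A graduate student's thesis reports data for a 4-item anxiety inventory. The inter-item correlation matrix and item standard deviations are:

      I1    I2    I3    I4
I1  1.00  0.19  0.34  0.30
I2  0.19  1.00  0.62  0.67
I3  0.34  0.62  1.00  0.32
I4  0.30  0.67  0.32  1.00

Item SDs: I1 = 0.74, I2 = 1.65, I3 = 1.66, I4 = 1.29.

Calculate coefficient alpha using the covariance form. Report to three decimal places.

coefficient alpha = 0.737

Σσ²ᵢ = 0.74² + 1.65² + 1.66² + 1.29² = 7.6898
Covariances σ_ij = r_ij · s_i · s_j:
  σ(I1,I2) = 0.19 × 0.74 × 1.65 = 0.2320
  σ(I1,I3) = 0.34 × 0.74 × 1.66 = 0.4177
  σ(I1,I4) = 0.30 × 0.74 × 1.29 = 0.2864
  σ(I2,I3) = 0.62 × 1.65 × 1.66 = 1.6982
  σ(I2,I4) = 0.67 × 1.65 × 1.29 = 1.4261
  σ(I3,I4) = 0.32 × 1.66 × 1.29 = 0.6852
σ²_T = Σσ²ᵢ + 2·Σσ_ij = 7.6898 + 2 × 4.7456 = 17.1810
α = (4/3)·(1 − 7.6898/17.1810) = 0.737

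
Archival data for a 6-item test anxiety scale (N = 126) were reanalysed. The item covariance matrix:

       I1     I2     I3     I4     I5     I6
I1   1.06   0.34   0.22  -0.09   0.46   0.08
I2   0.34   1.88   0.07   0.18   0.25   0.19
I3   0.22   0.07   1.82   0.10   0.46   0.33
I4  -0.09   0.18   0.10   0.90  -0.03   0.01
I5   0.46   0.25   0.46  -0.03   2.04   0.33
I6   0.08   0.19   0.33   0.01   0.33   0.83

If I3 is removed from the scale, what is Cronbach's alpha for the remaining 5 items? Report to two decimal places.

α = 0.42

Remaining items: I1, I2, I4, I5, I6 (k = 5).
Σσ²ᵢ = 1.06 + 1.88 + 0.90 + 2.04 + 0.83 = 6.71
total variance = 6.71 + 2 × 1.72 = 10.15
α (item deleted) = (5/4)·(1 − 6.71/10.15) = 0.42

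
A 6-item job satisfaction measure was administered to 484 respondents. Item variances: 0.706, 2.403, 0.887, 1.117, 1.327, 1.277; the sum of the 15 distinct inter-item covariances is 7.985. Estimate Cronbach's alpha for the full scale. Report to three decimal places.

α = 0.809

Σσᵢ² = 0.706 + 2.403 + 0.887 + 1.117 + 1.327 + 1.277 = 7.717
Sum of distinct covariances = 7.985
σ²_total = Σσᵢ² + 2·Σcov = 7.717 + 2 × 7.985 = 23.687
α = (6/5)·(1 − 7.717/23.687) = 0.809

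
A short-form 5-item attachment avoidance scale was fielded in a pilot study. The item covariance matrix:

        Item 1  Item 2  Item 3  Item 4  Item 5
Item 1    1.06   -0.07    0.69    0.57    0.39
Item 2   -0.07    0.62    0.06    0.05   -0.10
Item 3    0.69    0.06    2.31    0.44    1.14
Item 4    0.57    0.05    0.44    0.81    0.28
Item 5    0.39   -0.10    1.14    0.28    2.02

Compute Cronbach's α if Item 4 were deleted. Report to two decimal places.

Cronbach's α = 0.55

Remaining items: Item 1, Item 2, Item 3, Item 5 (k = 4).
ΣVar(i) = 1.06 + 0.62 + 2.31 + 2.02 = 6.01
Var(T) = 6.01 + 2 × 2.11 = 10.23
α (item deleted) = (4/3)·(1 − 6.01/10.23) = 0.55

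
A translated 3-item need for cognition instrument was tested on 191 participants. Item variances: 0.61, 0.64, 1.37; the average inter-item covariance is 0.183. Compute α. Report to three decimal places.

α = 0.443

ΣVar(i) = 0.61 + 0.64 + 1.37 = 2.62
Sum of the 3 distinct covariances = 3 × 0.183 = 0.549
total variance = ΣVar(i) + 2·Σcov = 2.62 + 2 × 0.549 = 3.718
α = (3/2)·(1 − 2.62/3.718) = 0.443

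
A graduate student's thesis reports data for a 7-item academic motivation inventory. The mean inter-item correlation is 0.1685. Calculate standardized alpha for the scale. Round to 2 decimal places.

Standardized α = k·r̄ / (1 + (k−1)·r̄) = 7 × 0.1685 / (1 + 6 × 0.1685)
  = 1.1795 / 2.0110 = 0.59

α = 0.59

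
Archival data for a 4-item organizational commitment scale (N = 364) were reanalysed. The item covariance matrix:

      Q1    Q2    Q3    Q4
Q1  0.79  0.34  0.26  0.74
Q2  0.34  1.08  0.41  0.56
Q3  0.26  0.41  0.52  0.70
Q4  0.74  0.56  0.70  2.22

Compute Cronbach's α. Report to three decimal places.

Cronbach's α = 0.755

sum of item variances = 0.79 + 1.08 + 0.52 + 2.22 = 4.61
Σ_{i<j} σ_ij = 3.01
total variance = 4.61 + 2 × 3.01 = 10.63
α = (k/(k−1))·(1 − sum of item variances/total variance) = (4/3)·(1 − 4.61/10.63) = 0.755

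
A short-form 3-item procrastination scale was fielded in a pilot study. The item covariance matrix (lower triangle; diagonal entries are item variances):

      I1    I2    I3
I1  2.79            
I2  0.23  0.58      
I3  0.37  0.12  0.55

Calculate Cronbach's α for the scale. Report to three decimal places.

Cronbach's α = 0.403

Σσ²ᵢ = 2.79 + 0.58 + 0.55 = 3.92
Sum of off-diagonal covariances = 0.72
σ²_total = 3.92 + 2 × 0.72 = 5.36
α = (k/(k−1))·(1 − Σσ²ᵢ/σ²_total) = (3/2)·(1 − 3.92/5.36) = 0.403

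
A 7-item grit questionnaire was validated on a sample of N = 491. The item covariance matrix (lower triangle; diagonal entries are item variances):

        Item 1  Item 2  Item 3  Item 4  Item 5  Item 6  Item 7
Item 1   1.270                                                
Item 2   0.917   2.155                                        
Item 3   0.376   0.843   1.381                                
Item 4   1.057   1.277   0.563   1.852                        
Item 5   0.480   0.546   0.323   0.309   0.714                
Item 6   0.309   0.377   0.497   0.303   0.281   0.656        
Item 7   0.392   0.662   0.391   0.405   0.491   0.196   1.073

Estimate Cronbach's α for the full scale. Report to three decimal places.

α = 0.825

Σσ²ᵢ = 1.270 + 2.155 + 1.381 + 1.852 + 0.714 + 0.656 + 1.073 = 9.101
Sum of the distinct covariances = 10.995
total variance = 9.101 + 2 × 10.995 = 31.091
α = (k/(k−1))·(1 − Σσ²ᵢ/total variance) = (7/6)·(1 − 9.101/31.091) = 0.825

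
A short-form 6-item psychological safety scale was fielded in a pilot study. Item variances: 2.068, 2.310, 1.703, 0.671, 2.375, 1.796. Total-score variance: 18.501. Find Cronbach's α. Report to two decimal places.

Σσᵢ² = 2.068 + 2.310 + 1.703 + 0.671 + 2.375 + 1.796 = 10.923
α = (k/(k−1))·(1 − Σσᵢ²/σ²_total) = (6/5)·(1 − 10.923/18.501) = 0.49

Cronbach's α = 0.49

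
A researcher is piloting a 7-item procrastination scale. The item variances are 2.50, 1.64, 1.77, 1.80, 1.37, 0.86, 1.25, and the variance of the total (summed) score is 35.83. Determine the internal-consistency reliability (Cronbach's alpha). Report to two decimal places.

Σσ²ᵢ = 2.50 + 1.64 + 1.77 + 1.80 + 1.37 + 0.86 + 1.25 = 11.19
α = (k/(k−1))·(1 − Σσ²ᵢ/σ²_total) = (7/6)·(1 − 11.19/35.83) = 0.80

α = 0.80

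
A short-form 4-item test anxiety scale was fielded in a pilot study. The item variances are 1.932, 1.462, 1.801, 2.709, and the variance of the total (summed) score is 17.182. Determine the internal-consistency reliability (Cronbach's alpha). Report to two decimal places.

Cronbach's alpha = 0.72

Σσ²ᵢ = 1.932 + 1.462 + 1.801 + 2.709 = 7.904
α = (k/(k−1))·(1 − Σσ²ᵢ/total variance) = (4/3)·(1 − 7.904/17.182) = 0.72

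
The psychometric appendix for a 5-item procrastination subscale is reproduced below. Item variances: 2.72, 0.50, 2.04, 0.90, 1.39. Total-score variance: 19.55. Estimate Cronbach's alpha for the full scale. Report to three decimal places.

Σσ²ᵢ = 2.72 + 0.50 + 2.04 + 0.90 + 1.39 = 7.55
α = (k/(k−1))·(1 − Σσ²ᵢ/σ²_T) = (5/4)·(1 − 7.55/19.55) = 0.767

α = 0.767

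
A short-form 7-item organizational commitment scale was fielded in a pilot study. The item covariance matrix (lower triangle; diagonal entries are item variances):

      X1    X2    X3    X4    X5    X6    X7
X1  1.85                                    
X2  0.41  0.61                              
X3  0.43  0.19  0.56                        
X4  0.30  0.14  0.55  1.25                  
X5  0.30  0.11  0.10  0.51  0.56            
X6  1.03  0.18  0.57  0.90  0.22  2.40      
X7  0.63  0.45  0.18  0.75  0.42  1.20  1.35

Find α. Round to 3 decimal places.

Σσ²ᵢ = 1.85 + 0.61 + 0.56 + 1.25 + 0.56 + 2.40 + 1.35 = 8.58
Σ_{i<j} σ_ij = 9.57
σ²_total = 8.58 + 2 × 9.57 = 27.72
α = (k/(k−1))·(1 − Σσ²ᵢ/σ²_total) = (7/6)·(1 − 8.58/27.72) = 0.806

α = 0.806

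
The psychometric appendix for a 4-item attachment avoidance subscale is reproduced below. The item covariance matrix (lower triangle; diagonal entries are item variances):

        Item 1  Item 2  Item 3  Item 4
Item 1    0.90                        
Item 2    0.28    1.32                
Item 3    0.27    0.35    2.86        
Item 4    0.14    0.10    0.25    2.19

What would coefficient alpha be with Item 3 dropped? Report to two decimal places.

Remaining items: Item 1, Item 2, Item 4 (k = 3).
sum of item variances = 0.90 + 1.32 + 2.19 = 4.41
σ²_T = 4.41 + 2 × 0.52 = 5.45
α (item deleted) = (3/2)·(1 − 4.41/5.45) = 0.29

α = 0.29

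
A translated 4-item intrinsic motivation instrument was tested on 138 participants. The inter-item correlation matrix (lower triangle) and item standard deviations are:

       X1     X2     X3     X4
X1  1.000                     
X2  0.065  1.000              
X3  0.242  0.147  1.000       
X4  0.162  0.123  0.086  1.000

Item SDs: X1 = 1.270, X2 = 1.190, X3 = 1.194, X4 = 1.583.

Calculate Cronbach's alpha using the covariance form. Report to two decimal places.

α = 0.38

Σσ²ᵢ = 1.270² + 1.190² + 1.194² + 1.583² = 6.9605
Covariances σ_ij = r_ij · s_i · s_j:
  σ(X1,X2) = 0.065 × 1.270 × 1.190 = 0.0982
  σ(X1,X3) = 0.242 × 1.270 × 1.194 = 0.3670
  σ(X1,X4) = 0.162 × 1.270 × 1.583 = 0.3257
  σ(X2,X3) = 0.147 × 1.190 × 1.194 = 0.2089
  σ(X2,X4) = 0.123 × 1.190 × 1.583 = 0.2317
  σ(X3,X4) = 0.086 × 1.194 × 1.583 = 0.1625
σ²_T = Σσ²ᵢ + 2·Σσ_ij = 6.9605 + 2 × 1.3940 = 9.7485
α = (4/3)·(1 − 6.9605/9.7485) = 0.38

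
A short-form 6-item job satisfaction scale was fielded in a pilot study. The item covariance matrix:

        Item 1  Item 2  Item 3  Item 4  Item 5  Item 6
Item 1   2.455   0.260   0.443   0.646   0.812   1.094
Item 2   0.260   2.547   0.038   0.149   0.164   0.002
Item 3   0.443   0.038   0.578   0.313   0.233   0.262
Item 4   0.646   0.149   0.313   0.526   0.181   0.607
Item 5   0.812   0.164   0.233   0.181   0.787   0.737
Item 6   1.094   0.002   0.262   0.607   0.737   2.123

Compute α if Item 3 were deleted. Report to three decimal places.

α = 0.656

Remaining items: Item 1, Item 2, Item 4, Item 5, Item 6 (k = 5).
ΣVar(i) = 2.455 + 2.547 + 0.526 + 0.787 + 2.123 = 8.438
Var(T) = 8.438 + 2 × 4.652 = 17.742
α (item deleted) = (5/4)·(1 − 8.438/17.742) = 0.656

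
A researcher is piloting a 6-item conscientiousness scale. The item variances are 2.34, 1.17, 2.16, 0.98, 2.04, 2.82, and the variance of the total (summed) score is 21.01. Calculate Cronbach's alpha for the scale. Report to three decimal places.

Cronbach's alpha = 0.543

sum of item variances = 2.34 + 1.17 + 2.16 + 0.98 + 2.04 + 2.82 = 11.51
α = (k/(k−1))·(1 − sum of item variances/σ²_total) = (6/5)·(1 − 11.51/21.01) = 0.543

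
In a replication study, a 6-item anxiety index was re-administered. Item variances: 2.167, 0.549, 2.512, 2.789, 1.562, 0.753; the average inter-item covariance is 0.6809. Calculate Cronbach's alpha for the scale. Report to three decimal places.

Cronbach's alpha = 0.797

Σσ²ᵢ = 2.167 + 0.549 + 2.512 + 2.789 + 1.562 + 0.753 = 10.332
Sum of the 15 distinct covariances = 15 × 0.6809 = 10.2135
total variance = Σσ²ᵢ + 2·Σcov = 10.332 + 2 × 10.2135 = 30.7590
α = (6/5)·(1 − 10.332/30.7590) = 0.797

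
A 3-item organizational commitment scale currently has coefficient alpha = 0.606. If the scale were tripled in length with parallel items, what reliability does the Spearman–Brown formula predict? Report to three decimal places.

Length factor m = 3
α' = m·α / (1 + (m−1)·α)
   = 3 × 0.606 / (1 + (3 − 1) × 0.606)
   = 1.8180 / 2.2120 = 0.822

predicted reliability = 0.822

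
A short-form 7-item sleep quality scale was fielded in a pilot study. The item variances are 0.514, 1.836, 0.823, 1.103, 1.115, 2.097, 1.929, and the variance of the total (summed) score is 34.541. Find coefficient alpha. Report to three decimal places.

sum of item variances = 0.514 + 1.836 + 0.823 + 1.103 + 1.115 + 2.097 + 1.929 = 9.417
α = (k/(k−1))·(1 − sum of item variances/σ²_total) = (7/6)·(1 − 9.417/34.541) = 0.849

α = 0.849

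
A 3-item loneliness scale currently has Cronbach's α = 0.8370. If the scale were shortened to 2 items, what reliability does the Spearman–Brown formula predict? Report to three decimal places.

Length factor m = 2/3 = 0.6667
α' = m·α / (1 − (1−m)·α)
   = 2/3 × 0.8370 / (1 − (1 − 2/3) × 0.8370)
   = 0.5580 / 0.7210 = 0.774

predicted reliability = 0.774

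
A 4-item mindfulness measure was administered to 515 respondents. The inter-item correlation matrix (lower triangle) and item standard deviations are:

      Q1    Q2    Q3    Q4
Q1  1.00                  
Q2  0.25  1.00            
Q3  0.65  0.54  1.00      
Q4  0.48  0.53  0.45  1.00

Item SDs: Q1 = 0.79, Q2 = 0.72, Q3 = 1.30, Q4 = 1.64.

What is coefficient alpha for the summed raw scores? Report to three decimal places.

Σσ²ᵢ = 0.79² + 0.72² + 1.30² + 1.64² = 5.5221
Covariances σ_ij = r_ij · s_i · s_j:
  σ(Q1,Q2) = 0.25 × 0.79 × 0.72 = 0.1422
  σ(Q1,Q3) = 0.65 × 0.79 × 1.30 = 0.6676
  σ(Q1,Q4) = 0.48 × 0.79 × 1.64 = 0.6219
  σ(Q2,Q3) = 0.54 × 0.72 × 1.30 = 0.5054
  σ(Q2,Q4) = 0.53 × 0.72 × 1.64 = 0.6258
  σ(Q3,Q4) = 0.45 × 1.30 × 1.64 = 0.9594
σ²_T = Σσ²ᵢ + 2·Σσ_ij = 5.5221 + 2 × 3.5223 = 12.5667
α = (4/3)·(1 − 5.5221/12.5667) = 0.747

coefficient alpha = 0.747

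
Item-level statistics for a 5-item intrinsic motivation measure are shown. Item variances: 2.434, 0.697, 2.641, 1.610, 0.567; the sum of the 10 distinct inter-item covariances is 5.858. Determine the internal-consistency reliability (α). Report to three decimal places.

α = 0.745

Σσᵢ² = 2.434 + 0.697 + 2.641 + 1.610 + 0.567 = 7.949
Sum of distinct covariances = 5.858
total variance = Σσᵢ² + 2·Σcov = 7.949 + 2 × 5.858 = 19.665
α = (5/4)·(1 − 7.949/19.665) = 0.745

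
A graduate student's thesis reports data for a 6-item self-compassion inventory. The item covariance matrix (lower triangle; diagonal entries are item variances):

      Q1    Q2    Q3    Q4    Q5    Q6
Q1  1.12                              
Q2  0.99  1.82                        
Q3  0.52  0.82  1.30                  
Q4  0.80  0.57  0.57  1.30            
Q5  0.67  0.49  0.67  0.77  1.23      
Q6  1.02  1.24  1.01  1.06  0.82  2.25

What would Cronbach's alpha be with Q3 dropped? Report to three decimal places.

α = 0.857

Remaining items: Q1, Q2, Q4, Q5, Q6 (k = 5).
sum of item variances = 1.12 + 1.82 + 1.30 + 1.23 + 2.25 = 7.72
Var(T) = 7.72 + 2 × 8.43 = 24.58
α (item deleted) = (5/4)·(1 − 7.72/24.58) = 0.857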